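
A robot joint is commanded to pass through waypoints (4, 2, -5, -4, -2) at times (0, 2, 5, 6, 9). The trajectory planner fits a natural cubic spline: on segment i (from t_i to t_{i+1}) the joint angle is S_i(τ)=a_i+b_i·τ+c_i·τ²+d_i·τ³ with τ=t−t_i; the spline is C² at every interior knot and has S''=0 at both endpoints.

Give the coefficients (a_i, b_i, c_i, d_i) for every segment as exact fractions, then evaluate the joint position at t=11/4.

  seg 0: a=4 b=-38/93 c=0 d=-55/372
  seg 1: a=2 b=-203/93 c=-55/62 d=467/1674
  seg 2: a=-5 b=5/186 c=151/93 d=-121/186
  seg 3: a=-4 b=41/31 c=-61/186 d=61/1674
S(11/4) = -73/3968

Δ: Δ0=-1, Δ1=-7/3, Δ2=1, Δ3=2/3
row 1: diag=10, rhs=-8; c'=3/10, d'=-4/5
row 2: denom=8−3·3/10=71/10; d'=(20−3·-4/5)/(71/10)=224/71
row 3: denom=8−1·10/71=558/71; d'=(-2−1·224/71)/(558/71)=-61/93
back: M3=-61/93
back: M2=224/71−10/71·-61/93=302/93
back: M1=-4/5−3/10·302/93=-55/31
M: M0=0, M1=-55/31, M2=302/93, M3=-61/93, M4=0
seg 0: a=4, c=M0/2=0, d=(M1−M0)/(6·2)=-55/372, b=Δ0−h0·(2M0+M1)/6=-38/93
seg 1: a=2, c=M1/2=-55/62, d=(M2−M1)/(6·3)=467/1674, b=Δ1−h1·(2M1+M2)/6=-203/93
seg 2: a=-5, c=M2/2=151/93, d=(M3−M2)/(6·1)=-121/186, b=Δ2−h2·(2M2+M3)/6=5/186
seg 3: a=-4, c=M3/2=-61/186, d=(M4−M3)/(6·3)=61/1674, b=Δ3−h3·(2M3+M4)/6=41/31
t_q=11/4 → seg 1, τ=3/4; S=2+-203/93·τ+-55/62·τ²+467/1674·τ³=-73/3968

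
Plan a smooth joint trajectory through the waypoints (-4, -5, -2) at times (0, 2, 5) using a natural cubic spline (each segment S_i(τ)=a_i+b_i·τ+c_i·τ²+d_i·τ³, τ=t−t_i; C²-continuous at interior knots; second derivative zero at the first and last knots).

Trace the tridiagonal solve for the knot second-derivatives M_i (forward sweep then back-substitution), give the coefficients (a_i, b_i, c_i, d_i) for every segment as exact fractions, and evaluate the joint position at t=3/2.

Δ: Δ0=-1/2, Δ1=1
row 1: diag=10, rhs=9; c'=3/10, d'=9/10
back: M1=9/10
M: M0=0, M1=9/10, M2=0
seg 0: a=-4, c=M0/2=0, d=(M1−M0)/(6·2)=3/40, b=Δ0−h0·(2M0+M1)/6=-4/5
seg 1: a=-5, c=M1/2=9/20, d=(M2−M1)/(6·3)=-1/20, b=Δ1−h1·(2M1+M2)/6=1/10
t_q=3/2 → seg 0, τ=3/2; S=-4+-4/5·τ+0·τ²+3/40·τ³=-1583/320

  seg 0: a=-4 b=-4/5 c=0 d=3/40
  seg 1: a=-5 b=1/10 c=9/20 d=-1/20
S(3/2) = -1583/320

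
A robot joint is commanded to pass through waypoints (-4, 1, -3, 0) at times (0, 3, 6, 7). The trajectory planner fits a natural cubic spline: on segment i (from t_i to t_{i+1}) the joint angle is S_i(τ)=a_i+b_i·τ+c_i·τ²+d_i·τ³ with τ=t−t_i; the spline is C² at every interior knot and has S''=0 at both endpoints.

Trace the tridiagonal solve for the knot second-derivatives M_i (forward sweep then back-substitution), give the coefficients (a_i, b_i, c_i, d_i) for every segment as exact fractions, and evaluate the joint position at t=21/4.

  seg 0: a=-4 b=256/87 c=0 d=-37/261
  seg 1: a=1 b=-77/87 c=-37/29 d=98/261
  seg 2: a=-3 b=139/87 c=61/29 d=-61/87
S(21/4) = -2945/928

Δ: Δ0=5/3, Δ1=-4/3, Δ2=3
row 1: diag=12, rhs=-18; c'=1/4, d'=-3/2
row 2: denom=8−3·1/4=29/4; d'=(26−3·-3/2)/(29/4)=122/29
back: M2=122/29
back: M1=-3/2−1/4·122/29=-74/29
M: M0=0, M1=-74/29, M2=122/29, M3=0
seg 0: a=-4, c=M0/2=0, d=(M1−M0)/(6·3)=-37/261, b=Δ0−h0·(2M0+M1)/6=256/87
seg 1: a=1, c=M1/2=-37/29, d=(M2−M1)/(6·3)=98/261, b=Δ1−h1·(2M1+M2)/6=-77/87
seg 2: a=-3, c=M2/2=61/29, d=(M3−M2)/(6·1)=-61/87, b=Δ2−h2·(2M2+M3)/6=139/87
t_q=21/4 → seg 1, τ=9/4; S=1+-77/87·τ+-37/29·τ²+98/261·τ³=-2945/928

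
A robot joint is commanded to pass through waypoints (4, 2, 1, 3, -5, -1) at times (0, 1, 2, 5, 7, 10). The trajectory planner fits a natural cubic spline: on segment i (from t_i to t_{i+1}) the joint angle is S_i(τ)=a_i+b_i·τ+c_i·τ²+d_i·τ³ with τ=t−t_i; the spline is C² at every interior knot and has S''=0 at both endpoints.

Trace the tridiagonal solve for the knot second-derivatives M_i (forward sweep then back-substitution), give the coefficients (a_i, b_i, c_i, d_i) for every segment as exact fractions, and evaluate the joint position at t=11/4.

Δ: Δ0=-2, Δ1=-1, Δ2=2/3, Δ3=-4, Δ4=4/3
row 1: diag=4, rhs=6; c'=1/4, d'=3/2
row 2: denom=8−1·1/4=31/4; d'=(10−1·3/2)/(31/4)=34/31
row 3: denom=10−3·12/31=274/31; d'=(-28−3·34/31)/(274/31)=-485/137
row 4: denom=10−2·31/137=1308/137; d'=(32−2·-485/137)/(1308/137)=2677/654
back: M4=2677/654
back: M3=-485/137−31/137·2677/654=-2921/654
back: M2=34/31−12/31·-2921/654=308/109
back: M1=3/2−1/4·308/109=173/218
M: M0=0, M1=173/218, M2=308/109, M3=-2921/654, M4=2677/654, M5=0
seg 0: a=4, c=M0/2=0, d=(M1−M0)/(6·1)=173/1308, b=Δ0−h0·(2M0+M1)/6=-2789/1308
seg 1: a=2, c=M1/2=173/436, d=(M2−M1)/(6·1)=443/1308, b=Δ1−h1·(2M1+M2)/6=-1135/654
seg 2: a=1, c=M2/2=154/109, d=(M3−M2)/(6·3)=-4769/11772, b=Δ2−h2·(2M2+M3)/6=97/1308
seg 3: a=3, c=M3/2=-2921/1308, d=(M4−M3)/(6·2)=311/436, b=Δ3−h3·(2M3+M4)/6=-1561/654
seg 4: a=-5, c=M4/2=2677/1308, d=(M5−M4)/(6·3)=-2677/11772, b=Δ4−h4·(2M4+M5)/6=-1805/654
t_q=11/4 → seg 2, τ=3/4; S=1+97/1308·τ+154/109·τ²+-4769/11772·τ³=46863/27904

  seg 0: a=4 b=-2789/1308 c=0 d=173/1308
  seg 1: a=2 b=-1135/654 c=173/436 d=443/1308
  seg 2: a=1 b=97/1308 c=154/109 d=-4769/11772
  seg 3: a=3 b=-1561/654 c=-2921/1308 d=311/436
  seg 4: a=-5 b=-1805/654 c=2677/1308 d=-2677/11772
S(11/4) = 46863/27904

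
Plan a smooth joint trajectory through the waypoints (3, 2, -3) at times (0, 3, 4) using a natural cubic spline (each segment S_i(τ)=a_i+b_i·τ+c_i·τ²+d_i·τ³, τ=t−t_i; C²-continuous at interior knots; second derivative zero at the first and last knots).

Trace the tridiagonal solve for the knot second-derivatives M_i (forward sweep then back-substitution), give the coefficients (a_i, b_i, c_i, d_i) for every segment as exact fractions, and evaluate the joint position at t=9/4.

  seg 0: a=3 b=17/12 c=0 d=-7/36
  seg 1: a=2 b=-23/6 c=-7/4 d=7/12
S(9/4) = 1017/256

Δ: Δ0=-1/3, Δ1=-5
row 1: diag=8, rhs=-28; c'=1/8, d'=-7/2
back: M1=-7/2
M: M0=0, M1=-7/2, M2=0
seg 0: a=3, c=M0/2=0, d=(M1−M0)/(6·3)=-7/36, b=Δ0−h0·(2M0+M1)/6=17/12
seg 1: a=2, c=M1/2=-7/4, d=(M2−M1)/(6·1)=7/12, b=Δ1−h1·(2M1+M2)/6=-23/6
t_q=9/4 → seg 0, τ=9/4; S=3+17/12·τ+0·τ²+-7/36·τ³=1017/256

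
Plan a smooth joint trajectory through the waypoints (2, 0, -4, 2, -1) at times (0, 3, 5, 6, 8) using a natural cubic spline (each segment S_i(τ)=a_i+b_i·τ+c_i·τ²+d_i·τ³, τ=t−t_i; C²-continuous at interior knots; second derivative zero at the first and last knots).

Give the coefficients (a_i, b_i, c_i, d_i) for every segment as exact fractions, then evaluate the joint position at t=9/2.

  seg 0: a=2 b=767/978 c=0 d=-473/2934
  seg 1: a=0 b=-1745/489 c=-473/326 d=1093/978
  seg 2: a=-4 b=1975/489 c=1713/326 d=-3221/978
  seg 3: a=2 b=4565/978 c=-754/163 d=377/489
S(9/2) = -12637/2608

Δ: Δ0=-2/3, Δ1=-2, Δ2=6, Δ3=-3/2
row 1: diag=10, rhs=-8; c'=1/5, d'=-4/5
row 2: denom=6−2·1/5=28/5; d'=(48−2·-4/5)/(28/5)=62/7
row 3: denom=6−1·5/28=163/28; d'=(-45−1·62/7)/(163/28)=-1508/163
back: M3=-1508/163
back: M2=62/7−5/28·-1508/163=1713/163
back: M1=-4/5−1/5·1713/163=-473/163
M: M0=0, M1=-473/163, M2=1713/163, M3=-1508/163, M4=0
seg 0: a=2, c=M0/2=0, d=(M1−M0)/(6·3)=-473/2934, b=Δ0−h0·(2M0+M1)/6=767/978
seg 1: a=0, c=M1/2=-473/326, d=(M2−M1)/(6·2)=1093/978, b=Δ1−h1·(2M1+M2)/6=-1745/489
seg 2: a=-4, c=M2/2=1713/326, d=(M3−M2)/(6·1)=-3221/978, b=Δ2−h2·(2M2+M3)/6=1975/489
seg 3: a=2, c=M3/2=-754/163, d=(M4−M3)/(6·2)=377/489, b=Δ3−h3·(2M3+M4)/6=4565/978
t_q=9/2 → seg 1, τ=3/2; S=0+-1745/489·τ+-473/326·τ²+1093/978·τ³=-12637/2608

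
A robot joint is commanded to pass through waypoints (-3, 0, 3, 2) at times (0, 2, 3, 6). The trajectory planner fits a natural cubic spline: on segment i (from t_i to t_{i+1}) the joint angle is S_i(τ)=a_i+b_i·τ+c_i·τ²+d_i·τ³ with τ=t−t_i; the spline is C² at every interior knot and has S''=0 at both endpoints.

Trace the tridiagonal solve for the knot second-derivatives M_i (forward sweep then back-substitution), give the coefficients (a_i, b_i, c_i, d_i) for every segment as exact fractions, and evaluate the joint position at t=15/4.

Δ: Δ0=3/2, Δ1=3, Δ2=-1/3
row 1: diag=6, rhs=9; c'=1/6, d'=3/2
row 2: denom=8−1·1/6=47/6; d'=(-20−1·3/2)/(47/6)=-129/47
back: M2=-129/47
back: M1=3/2−1/6·-129/47=92/47
M: M0=0, M1=92/47, M2=-129/47, M3=0
seg 0: a=-3, c=M0/2=0, d=(M1−M0)/(6·2)=23/141, b=Δ0−h0·(2M0+M1)/6=239/282
seg 1: a=0, c=M1/2=46/47, d=(M2−M1)/(6·1)=-221/282, b=Δ1−h1·(2M1+M2)/6=791/282
seg 2: a=3, c=M2/2=-129/94, d=(M3−M2)/(6·3)=43/282, b=Δ2−h2·(2M2+M3)/6=340/141
t_q=15/4 → seg 2, τ=3/4; S=3+340/141·τ+-129/94·τ²+43/282·τ³=24671/6016

  seg 0: a=-3 b=239/282 c=0 d=23/141
  seg 1: a=0 b=791/282 c=46/47 d=-221/282
  seg 2: a=3 b=340/141 c=-129/94 d=43/282
S(15/4) = 24671/6016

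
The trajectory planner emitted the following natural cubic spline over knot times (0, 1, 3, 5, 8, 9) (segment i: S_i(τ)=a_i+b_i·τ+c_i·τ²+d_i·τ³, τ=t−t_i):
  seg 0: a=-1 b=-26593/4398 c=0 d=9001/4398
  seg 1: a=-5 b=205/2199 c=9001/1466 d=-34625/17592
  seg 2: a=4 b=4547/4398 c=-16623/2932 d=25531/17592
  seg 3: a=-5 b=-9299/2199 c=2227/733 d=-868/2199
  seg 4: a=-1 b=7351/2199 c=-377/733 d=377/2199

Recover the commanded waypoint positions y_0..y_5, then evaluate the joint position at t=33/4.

y_0 = S_0(0) = a_0 = -1
y_1 = S_1(0) = a_1 = -5
y_2 = S_2(0) = a_2 = 4
y_3 = S_3(0) = a_3 = -5
y_4 = S_4(0) = a_4 = -1
y_5 = S_4(1) = 2
t_q=33/4 is in segment 4 (τ=1/4); S_4(τ)=-9089/46912

y_0=-1 y_1=-5 y_2=4 y_3=-5 y_4=-1 y_5=2
S(33/4) = -9089/46912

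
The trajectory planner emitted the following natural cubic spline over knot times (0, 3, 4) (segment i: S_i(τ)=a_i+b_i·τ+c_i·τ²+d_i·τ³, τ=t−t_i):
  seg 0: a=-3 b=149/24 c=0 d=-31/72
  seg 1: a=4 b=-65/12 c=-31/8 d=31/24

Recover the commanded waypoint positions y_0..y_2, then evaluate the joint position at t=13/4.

y_0 = S_0(0) = a_0 = -3
y_1 = S_1(0) = a_1 = 4
y_2 = S_1(1) = -4
t_q=13/4 is in segment 1 (τ=1/4); S_1(τ)=1241/512

y_0=-3 y_1=4 y_2=-4
S(13/4) = 1241/512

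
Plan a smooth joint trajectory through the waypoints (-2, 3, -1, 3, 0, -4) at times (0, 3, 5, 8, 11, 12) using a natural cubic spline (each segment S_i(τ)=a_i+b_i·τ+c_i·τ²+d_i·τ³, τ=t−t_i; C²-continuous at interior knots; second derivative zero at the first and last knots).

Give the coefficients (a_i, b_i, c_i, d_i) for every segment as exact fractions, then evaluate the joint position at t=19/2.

  seg 0: a=-2 b=1951/636 c=0 d=-33/212
  seg 1: a=3 b=-361/318 c=-297/212 d=77/159
  seg 2: a=-1 b=-295/318 c=319/212 d=-1433/5724
  seg 3: a=3 b=853/636 c=-119/159 d=-61/5724
  seg 4: a=0 b=-1093/318 c=-179/212 d=179/636
S(19/2) = 5583/1696

Δ: Δ0=5/3, Δ1=-2, Δ2=4/3, Δ3=-1, Δ4=-4
row 1: diag=10, rhs=-22; c'=1/5, d'=-11/5
row 2: denom=10−2·1/5=48/5; d'=(20−2·-11/5)/(48/5)=61/24
row 3: denom=12−3·5/16=177/16; d'=(-14−3·61/24)/(177/16)=-346/177
row 4: denom=8−3·16/59=424/59; d'=(-18−3·-346/177)/(424/59)=-179/106
back: M4=-179/106
back: M3=-346/177−16/59·-179/106=-238/159
back: M2=61/24−5/16·-238/159=319/106
back: M1=-11/5−1/5·319/106=-297/106
M: M0=0, M1=-297/106, M2=319/106, M3=-238/159, M4=-179/106, M5=0
seg 0: a=-2, c=M0/2=0, d=(M1−M0)/(6·3)=-33/212, b=Δ0−h0·(2M0+M1)/6=1951/636
seg 1: a=3, c=M1/2=-297/212, d=(M2−M1)/(6·2)=77/159, b=Δ1−h1·(2M1+M2)/6=-361/318
seg 2: a=-1, c=M2/2=319/212, d=(M3−M2)/(6·3)=-1433/5724, b=Δ2−h2·(2M2+M3)/6=-295/318
seg 3: a=3, c=M3/2=-119/159, d=(M4−M3)/(6·3)=-61/5724, b=Δ3−h3·(2M3+M4)/6=853/636
seg 4: a=0, c=M4/2=-179/212, d=(M5−M4)/(6·1)=179/636, b=Δ4−h4·(2M4+M5)/6=-1093/318
t_q=19/2 → seg 3, τ=3/2; S=3+853/636·τ+-119/159·τ²+-61/5724·τ³=5583/1696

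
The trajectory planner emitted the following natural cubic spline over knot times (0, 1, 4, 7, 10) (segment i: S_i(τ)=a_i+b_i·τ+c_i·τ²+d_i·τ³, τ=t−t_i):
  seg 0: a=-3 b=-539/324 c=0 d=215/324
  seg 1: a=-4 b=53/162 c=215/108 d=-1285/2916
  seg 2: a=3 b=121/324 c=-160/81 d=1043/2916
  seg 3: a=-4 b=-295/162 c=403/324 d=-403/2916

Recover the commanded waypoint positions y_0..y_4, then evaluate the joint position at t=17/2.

y_0=-3 y_1=-4 y_2=3 y_3=-4 y_4=-2
S(17/2) = -1267/288

y_0 = S_0(0) = a_0 = -3
y_1 = S_1(0) = a_1 = -4
y_2 = S_2(0) = a_2 = 3
y_3 = S_3(0) = a_3 = -4
y_4 = S_3(3) = -2
t_q=17/2 is in segment 3 (τ=3/2); S_3(τ)=-1267/288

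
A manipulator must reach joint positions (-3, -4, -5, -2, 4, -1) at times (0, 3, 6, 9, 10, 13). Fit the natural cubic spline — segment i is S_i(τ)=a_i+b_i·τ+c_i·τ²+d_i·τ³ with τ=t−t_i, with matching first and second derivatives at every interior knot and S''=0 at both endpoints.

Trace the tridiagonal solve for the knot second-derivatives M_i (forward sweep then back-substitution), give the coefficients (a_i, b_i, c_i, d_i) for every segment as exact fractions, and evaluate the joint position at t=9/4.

Δ: Δ0=-1/3, Δ1=-1/3, Δ2=1, Δ3=6, Δ4=-5/3
row 1: diag=12, rhs=0; c'=1/4, d'=0
row 2: denom=12−3·1/4=45/4; d'=(8−3·0)/(45/4)=32/45
row 3: denom=8−3·4/15=36/5; d'=(30−3·32/45)/(36/5)=209/54
row 4: denom=8−1·5/36=283/36; d'=(-46−1·209/54)/(283/36)=-5386/849
back: M4=-5386/849
back: M3=209/54−5/36·-5386/849=4034/849
back: M2=32/45−4/15·4034/849=-472/849
back: M1=0−1/4·-472/849=118/849
M: M0=0, M1=118/849, M2=-472/849, M3=4034/849, M4=-5386/849, M5=0
seg 0: a=-3, c=M0/2=0, d=(M1−M0)/(6·3)=59/7641, b=Δ0−h0·(2M0+M1)/6=-114/283
seg 1: a=-4, c=M1/2=59/849, d=(M2−M1)/(6·3)=-295/7641, b=Δ1−h1·(2M1+M2)/6=-55/283
seg 2: a=-5, c=M2/2=-236/849, d=(M3−M2)/(6·3)=751/2547, b=Δ2−h2·(2M2+M3)/6=-232/283
seg 3: a=-2, c=M3/2=2017/849, d=(M4−M3)/(6·1)=-1570/849, b=Δ3−h3·(2M3+M4)/6=1549/283
seg 4: a=4, c=M4/2=-2693/849, d=(M5−M4)/(6·3)=2693/7641, b=Δ4−h4·(2M4+M5)/6=3971/849
t_q=9/4 → seg 0, τ=9/4; S=-3+-114/283·τ+0·τ²+59/7641·τ³=-69159/18112

  seg 0: a=-3 b=-114/283 c=0 d=59/7641
  seg 1: a=-4 b=-55/283 c=59/849 d=-295/7641
  seg 2: a=-5 b=-232/283 c=-236/849 d=751/2547
  seg 3: a=-2 b=1549/283 c=2017/849 d=-1570/849
  seg 4: a=4 b=3971/849 c=-2693/849 d=2693/7641
S(9/4) = -69159/18112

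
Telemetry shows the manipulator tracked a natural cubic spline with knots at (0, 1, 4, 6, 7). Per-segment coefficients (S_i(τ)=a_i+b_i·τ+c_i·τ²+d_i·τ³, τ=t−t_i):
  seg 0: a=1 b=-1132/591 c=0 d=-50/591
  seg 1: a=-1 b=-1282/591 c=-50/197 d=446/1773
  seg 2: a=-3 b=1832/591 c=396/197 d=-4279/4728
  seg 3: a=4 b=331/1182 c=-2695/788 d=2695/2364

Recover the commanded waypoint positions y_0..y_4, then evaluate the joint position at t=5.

y_0=1 y_1=-1 y_2=-3 y_3=4 y_4=2
S(5) = 1899/1576

y_0 = S_0(0) = a_0 = 1
y_1 = S_1(0) = a_1 = -1
y_2 = S_2(0) = a_2 = -3
y_3 = S_3(0) = a_3 = 4
y_4 = S_3(1) = 2
t_q=5 is in segment 2 (τ=1); S_2(τ)=1899/1576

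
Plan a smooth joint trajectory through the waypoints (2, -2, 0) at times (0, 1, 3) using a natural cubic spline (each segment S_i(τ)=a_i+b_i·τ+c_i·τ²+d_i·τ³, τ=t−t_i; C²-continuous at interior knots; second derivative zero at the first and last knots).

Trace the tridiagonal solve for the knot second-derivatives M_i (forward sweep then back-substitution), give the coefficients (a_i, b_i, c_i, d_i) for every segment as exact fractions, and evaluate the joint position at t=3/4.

Δ: Δ0=-4, Δ1=1
row 1: diag=6, rhs=30; c'=1/3, d'=5
back: M1=5
M: M0=0, M1=5, M2=0
seg 0: a=2, c=M0/2=0, d=(M1−M0)/(6·1)=5/6, b=Δ0−h0·(2M0+M1)/6=-29/6
seg 1: a=-2, c=M1/2=5/2, d=(M2−M1)/(6·2)=-5/12, b=Δ1−h1·(2M1+M2)/6=-7/3
t_q=3/4 → seg 0, τ=3/4; S=2+-29/6·τ+0·τ²+5/6·τ³=-163/128

  seg 0: a=2 b=-29/6 c=0 d=5/6
  seg 1: a=-2 b=-7/3 c=5/2 d=-5/12
S(3/4) = -163/128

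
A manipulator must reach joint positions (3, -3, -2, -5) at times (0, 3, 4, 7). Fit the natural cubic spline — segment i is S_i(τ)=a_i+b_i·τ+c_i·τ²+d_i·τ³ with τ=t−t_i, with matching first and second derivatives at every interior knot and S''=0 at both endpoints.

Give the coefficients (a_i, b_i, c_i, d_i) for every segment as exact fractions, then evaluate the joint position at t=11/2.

  seg 0: a=3 b=-68/21 c=0 d=26/189
  seg 1: a=-3 b=10/21 c=26/21 d=-5/7
  seg 2: a=-2 b=17/21 c=-19/21 d=19/189
S(11/2) = -139/56

Δ: Δ0=-2, Δ1=1, Δ2=-1
row 1: diag=8, rhs=18; c'=1/8, d'=9/4
row 2: denom=8−1·1/8=63/8; d'=(-12−1·9/4)/(63/8)=-38/21
back: M2=-38/21
back: M1=9/4−1/8·-38/21=52/21
M: M0=0, M1=52/21, M2=-38/21, M3=0
seg 0: a=3, c=M0/2=0, d=(M1−M0)/(6·3)=26/189, b=Δ0−h0·(2M0+M1)/6=-68/21
seg 1: a=-3, c=M1/2=26/21, d=(M2−M1)/(6·1)=-5/7, b=Δ1−h1·(2M1+M2)/6=10/21
seg 2: a=-2, c=M2/2=-19/21, d=(M3−M2)/(6·3)=19/189, b=Δ2−h2·(2M2+M3)/6=17/21
t_q=11/2 → seg 2, τ=3/2; S=-2+17/21·τ+-19/21·τ²+19/189·τ³=-139/56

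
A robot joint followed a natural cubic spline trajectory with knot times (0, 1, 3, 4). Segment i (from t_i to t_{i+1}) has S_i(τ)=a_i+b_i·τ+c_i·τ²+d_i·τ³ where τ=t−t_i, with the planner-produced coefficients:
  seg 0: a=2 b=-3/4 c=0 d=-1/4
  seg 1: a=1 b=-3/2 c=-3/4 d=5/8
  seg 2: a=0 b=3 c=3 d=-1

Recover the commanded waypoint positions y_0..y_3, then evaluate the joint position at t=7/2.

y_0 = S_0(0) = a_0 = 2
y_1 = S_1(0) = a_1 = 1
y_2 = S_2(0) = a_2 = 0
y_3 = S_2(1) = 5
t_q=7/2 is in segment 2 (τ=1/2); S_2(τ)=17/8

y_0=2 y_1=1 y_2=0 y_3=5
S(7/2) = 17/8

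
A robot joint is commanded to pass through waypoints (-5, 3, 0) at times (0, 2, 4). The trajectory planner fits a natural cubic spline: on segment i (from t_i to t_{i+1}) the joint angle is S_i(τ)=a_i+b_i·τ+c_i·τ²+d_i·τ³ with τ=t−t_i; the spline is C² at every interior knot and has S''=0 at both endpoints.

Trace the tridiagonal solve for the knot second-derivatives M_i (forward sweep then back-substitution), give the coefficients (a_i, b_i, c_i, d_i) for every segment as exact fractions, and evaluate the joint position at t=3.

Δ: Δ0=4, Δ1=-3/2
row 1: diag=8, rhs=-33; c'=1/4, d'=-33/8
back: M1=-33/8
M: M0=0, M1=-33/8, M2=0
seg 0: a=-5, c=M0/2=0, d=(M1−M0)/(6·2)=-11/32, b=Δ0−h0·(2M0+M1)/6=43/8
seg 1: a=3, c=M1/2=-33/16, d=(M2−M1)/(6·2)=11/32, b=Δ1−h1·(2M1+M2)/6=5/4
t_q=3 → seg 1, τ=1; S=3+5/4·τ+-33/16·τ²+11/32·τ³=81/32

  seg 0: a=-5 b=43/8 c=0 d=-11/32
  seg 1: a=3 b=5/4 c=-33/16 d=11/32
S(3) = 81/32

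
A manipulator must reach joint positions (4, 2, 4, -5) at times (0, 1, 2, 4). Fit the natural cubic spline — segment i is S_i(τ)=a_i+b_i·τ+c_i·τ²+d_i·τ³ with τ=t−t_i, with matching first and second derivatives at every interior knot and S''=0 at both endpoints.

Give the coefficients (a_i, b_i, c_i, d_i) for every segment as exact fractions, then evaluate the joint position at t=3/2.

  seg 0: a=4 b=-153/46 c=0 d=61/46
  seg 1: a=2 b=15/23 c=183/46 d=-121/46
  seg 2: a=4 b=33/46 c=-90/23 d=15/23
S(3/2) = 1101/368

Δ: Δ0=-2, Δ1=2, Δ2=-9/2
row 1: diag=4, rhs=24; c'=1/4, d'=6
row 2: denom=6−1·1/4=23/4; d'=(-39−1·6)/(23/4)=-180/23
back: M2=-180/23
back: M1=6−1/4·-180/23=183/23
M: M0=0, M1=183/23, M2=-180/23, M3=0
seg 0: a=4, c=M0/2=0, d=(M1−M0)/(6·1)=61/46, b=Δ0−h0·(2M0+M1)/6=-153/46
seg 1: a=2, c=M1/2=183/46, d=(M2−M1)/(6·1)=-121/46, b=Δ1−h1·(2M1+M2)/6=15/23
seg 2: a=4, c=M2/2=-90/23, d=(M3−M2)/(6·2)=15/23, b=Δ2−h2·(2M2+M3)/6=33/46
t_q=3/2 → seg 1, τ=1/2; S=2+15/23·τ+183/46·τ²+-121/46·τ³=1101/368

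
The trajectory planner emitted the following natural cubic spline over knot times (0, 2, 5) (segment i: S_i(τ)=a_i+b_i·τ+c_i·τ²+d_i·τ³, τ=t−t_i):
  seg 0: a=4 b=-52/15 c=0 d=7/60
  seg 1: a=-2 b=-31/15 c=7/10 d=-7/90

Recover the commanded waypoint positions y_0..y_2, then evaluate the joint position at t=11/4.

y_0=4 y_1=-2 y_2=-4
S(11/4) = -2041/640

y_0 = S_0(0) = a_0 = 4
y_1 = S_1(0) = a_1 = -2
y_2 = S_1(3) = -4
t_q=11/4 is in segment 1 (τ=3/4); S_1(τ)=-2041/640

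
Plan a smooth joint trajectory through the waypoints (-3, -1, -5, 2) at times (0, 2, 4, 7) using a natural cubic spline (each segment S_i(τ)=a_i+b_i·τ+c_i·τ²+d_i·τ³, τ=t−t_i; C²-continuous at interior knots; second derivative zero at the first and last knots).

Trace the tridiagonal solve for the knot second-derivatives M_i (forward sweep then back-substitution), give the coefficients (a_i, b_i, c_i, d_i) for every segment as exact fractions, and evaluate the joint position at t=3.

Δ: Δ0=1, Δ1=-2, Δ2=7/3
row 1: diag=8, rhs=-18; c'=1/4, d'=-9/4
row 2: denom=10−2·1/4=19/2; d'=(26−2·-9/4)/(19/2)=61/19
back: M2=61/19
back: M1=-9/4−1/4·61/19=-58/19
M: M0=0, M1=-58/19, M2=61/19, M3=0
seg 0: a=-3, c=M0/2=0, d=(M1−M0)/(6·2)=-29/114, b=Δ0−h0·(2M0+M1)/6=115/57
seg 1: a=-1, c=M1/2=-29/19, d=(M2−M1)/(6·2)=119/228, b=Δ1−h1·(2M1+M2)/6=-59/57
seg 2: a=-5, c=M2/2=61/38, d=(M3−M2)/(6·3)=-61/342, b=Δ2−h2·(2M2+M3)/6=-50/57
t_q=3 → seg 1, τ=1; S=-1+-59/57·τ+-29/19·τ²+119/228·τ³=-231/76

  seg 0: a=-3 b=115/57 c=0 d=-29/114
  seg 1: a=-1 b=-59/57 c=-29/19 d=119/228
  seg 2: a=-5 b=-50/57 c=61/38 d=-61/342
S(3) = -231/76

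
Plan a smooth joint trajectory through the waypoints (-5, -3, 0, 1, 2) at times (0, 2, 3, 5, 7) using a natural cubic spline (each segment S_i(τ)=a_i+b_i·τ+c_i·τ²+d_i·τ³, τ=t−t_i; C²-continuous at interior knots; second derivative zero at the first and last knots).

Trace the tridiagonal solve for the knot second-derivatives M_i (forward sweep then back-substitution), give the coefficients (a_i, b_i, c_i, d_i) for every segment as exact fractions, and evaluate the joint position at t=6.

  seg 0: a=-5 b=5/32 c=0 d=27/128
  seg 1: a=-3 b=43/16 c=81/64 d=-61/64
  seg 2: a=0 b=151/64 c=-51/32 d=85/256
  seg 3: a=1 b=-1/32 c=51/128 d=-17/256
S(6) = 333/256

Δ: Δ0=1, Δ1=3, Δ2=1/2, Δ3=1/2
row 1: diag=6, rhs=12; c'=1/6, d'=2
row 2: denom=6−1·1/6=35/6; d'=(-15−1·2)/(35/6)=-102/35
row 3: denom=8−2·12/35=256/35; d'=(0−2·-102/35)/(256/35)=51/64
back: M3=51/64
back: M2=-102/35−12/35·51/64=-51/16
back: M1=2−1/6·-51/16=81/32
M: M0=0, M1=81/32, M2=-51/16, M3=51/64, M4=0
seg 0: a=-5, c=M0/2=0, d=(M1−M0)/(6·2)=27/128, b=Δ0−h0·(2M0+M1)/6=5/32
seg 1: a=-3, c=M1/2=81/64, d=(M2−M1)/(6·1)=-61/64, b=Δ1−h1·(2M1+M2)/6=43/16
seg 2: a=0, c=M2/2=-51/32, d=(M3−M2)/(6·2)=85/256, b=Δ2−h2·(2M2+M3)/6=151/64
seg 3: a=1, c=M3/2=51/128, d=(M4−M3)/(6·2)=-17/256, b=Δ3−h3·(2M3+M4)/6=-1/32
t_q=6 → seg 3, τ=1; S=1+-1/32·τ+51/128·τ²+-17/256·τ³=333/256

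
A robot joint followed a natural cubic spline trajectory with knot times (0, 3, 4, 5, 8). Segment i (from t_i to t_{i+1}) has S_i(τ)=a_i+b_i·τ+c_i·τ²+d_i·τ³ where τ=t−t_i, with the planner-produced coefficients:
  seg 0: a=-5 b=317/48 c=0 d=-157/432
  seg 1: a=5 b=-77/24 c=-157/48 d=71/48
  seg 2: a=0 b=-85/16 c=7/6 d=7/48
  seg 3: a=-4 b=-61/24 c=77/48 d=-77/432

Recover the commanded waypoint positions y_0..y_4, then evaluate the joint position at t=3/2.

y_0=-5 y_1=5 y_2=0 y_3=-4 y_4=-2
S(3/2) = 471/128

y_0 = S_0(0) = a_0 = -5
y_1 = S_1(0) = a_1 = 5
y_2 = S_2(0) = a_2 = 0
y_3 = S_3(0) = a_3 = -4
y_4 = S_3(3) = -2
t_q=3/2 is in segment 0 (τ=3/2); S_0(τ)=471/128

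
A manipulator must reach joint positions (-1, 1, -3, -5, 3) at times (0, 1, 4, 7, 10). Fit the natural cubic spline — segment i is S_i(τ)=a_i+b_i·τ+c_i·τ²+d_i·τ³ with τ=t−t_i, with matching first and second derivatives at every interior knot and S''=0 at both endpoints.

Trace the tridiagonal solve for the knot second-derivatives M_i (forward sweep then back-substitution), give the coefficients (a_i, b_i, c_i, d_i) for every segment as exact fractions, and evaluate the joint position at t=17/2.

Δ: Δ0=2, Δ1=-4/3, Δ2=-2/3, Δ3=8/3
row 1: diag=8, rhs=-20; c'=3/8, d'=-5/2
row 2: denom=12−3·3/8=87/8; d'=(4−3·-5/2)/(87/8)=92/87
row 3: denom=12−3·8/29=324/29; d'=(20−3·92/87)/(324/29)=122/81
back: M3=122/81
back: M2=92/87−8/29·122/81=52/81
back: M1=-5/2−3/8·52/81=-74/27
M: M0=0, M1=-74/27, M2=52/81, M3=122/81, M4=0
seg 0: a=-1, c=M0/2=0, d=(M1−M0)/(6·1)=-37/81, b=Δ0−h0·(2M0+M1)/6=199/81
seg 1: a=1, c=M1/2=-37/27, d=(M2−M1)/(6·3)=137/729, b=Δ1−h1·(2M1+M2)/6=88/81
seg 2: a=-3, c=M2/2=26/81, d=(M3−M2)/(6·3)=35/729, b=Δ2−h2·(2M2+M3)/6=-167/81
seg 3: a=-5, c=M3/2=61/81, d=(M4−M3)/(6·3)=-61/729, b=Δ3−h3·(2M3+M4)/6=94/81
t_q=17/2 → seg 3, τ=3/2; S=-5+94/81·τ+61/81·τ²+-61/729·τ³=-133/72

  seg 0: a=-1 b=199/81 c=0 d=-37/81
  seg 1: a=1 b=88/81 c=-37/27 d=137/729
  seg 2: a=-3 b=-167/81 c=26/81 d=35/729
  seg 3: a=-5 b=94/81 c=61/81 d=-61/729
S(17/2) = -133/72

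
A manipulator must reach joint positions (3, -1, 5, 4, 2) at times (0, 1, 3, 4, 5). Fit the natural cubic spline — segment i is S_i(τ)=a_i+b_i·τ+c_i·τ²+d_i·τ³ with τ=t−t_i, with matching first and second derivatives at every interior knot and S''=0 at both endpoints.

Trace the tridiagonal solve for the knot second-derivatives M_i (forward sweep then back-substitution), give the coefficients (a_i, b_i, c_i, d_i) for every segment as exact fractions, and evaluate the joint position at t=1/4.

  seg 0: a=3 b=-679/122 c=0 d=191/122
  seg 1: a=-1 b=-53/61 c=573/122 d=-337/244
  seg 2: a=5 b=82/61 c=-219/61 d=76/61
  seg 3: a=4 b=-128/61 c=9/61 d=-3/61
S(1/4) = 12751/7808

Δ: Δ0=-4, Δ1=3, Δ2=-1, Δ3=-2
row 1: diag=6, rhs=42; c'=1/3, d'=7
row 2: denom=6−2·1/3=16/3; d'=(-24−2·7)/(16/3)=-57/8
row 3: denom=4−1·3/16=61/16; d'=(-6−1·-57/8)/(61/16)=18/61
back: M3=18/61
back: M2=-57/8−3/16·18/61=-438/61
back: M1=7−1/3·-438/61=573/61
M: M0=0, M1=573/61, M2=-438/61, M3=18/61, M4=0
seg 0: a=3, c=M0/2=0, d=(M1−M0)/(6·1)=191/122, b=Δ0−h0·(2M0+M1)/6=-679/122
seg 1: a=-1, c=M1/2=573/122, d=(M2−M1)/(6·2)=-337/244, b=Δ1−h1·(2M1+M2)/6=-53/61
seg 2: a=5, c=M2/2=-219/61, d=(M3−M2)/(6·1)=76/61, b=Δ2−h2·(2M2+M3)/6=82/61
seg 3: a=4, c=M3/2=9/61, d=(M4−M3)/(6·1)=-3/61, b=Δ3−h3·(2M3+M4)/6=-128/61
t_q=1/4 → seg 0, τ=1/4; S=3+-679/122·τ+0·τ²+191/122·τ³=12751/7808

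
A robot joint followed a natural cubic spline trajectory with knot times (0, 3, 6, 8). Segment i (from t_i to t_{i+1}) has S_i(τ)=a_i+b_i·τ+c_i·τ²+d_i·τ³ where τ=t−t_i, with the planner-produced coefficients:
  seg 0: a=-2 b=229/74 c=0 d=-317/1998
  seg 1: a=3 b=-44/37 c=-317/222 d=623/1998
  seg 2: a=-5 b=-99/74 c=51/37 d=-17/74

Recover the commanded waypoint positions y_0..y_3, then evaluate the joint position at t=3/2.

y_0 = S_0(0) = a_0 = -2
y_1 = S_1(0) = a_1 = 3
y_2 = S_2(0) = a_2 = -5
y_3 = S_2(2) = -4
t_q=3/2 is in segment 0 (τ=3/2); S_0(τ)=1247/592

y_0=-2 y_1=3 y_2=-5 y_3=-4
S(3/2) = 1247/592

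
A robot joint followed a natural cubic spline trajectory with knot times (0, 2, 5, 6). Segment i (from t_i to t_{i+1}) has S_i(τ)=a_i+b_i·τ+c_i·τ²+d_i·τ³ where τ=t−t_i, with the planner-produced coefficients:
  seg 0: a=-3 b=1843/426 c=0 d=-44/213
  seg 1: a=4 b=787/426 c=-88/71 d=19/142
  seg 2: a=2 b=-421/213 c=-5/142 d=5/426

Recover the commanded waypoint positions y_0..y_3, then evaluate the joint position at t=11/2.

y_0=-3 y_1=4 y_2=2 y_3=0
S(11/2) = 1141/1136

y_0 = S_0(0) = a_0 = -3
y_1 = S_1(0) = a_1 = 4
y_2 = S_2(0) = a_2 = 2
y_3 = S_2(1) = 0
t_q=11/2 is in segment 2 (τ=1/2); S_2(τ)=1141/1136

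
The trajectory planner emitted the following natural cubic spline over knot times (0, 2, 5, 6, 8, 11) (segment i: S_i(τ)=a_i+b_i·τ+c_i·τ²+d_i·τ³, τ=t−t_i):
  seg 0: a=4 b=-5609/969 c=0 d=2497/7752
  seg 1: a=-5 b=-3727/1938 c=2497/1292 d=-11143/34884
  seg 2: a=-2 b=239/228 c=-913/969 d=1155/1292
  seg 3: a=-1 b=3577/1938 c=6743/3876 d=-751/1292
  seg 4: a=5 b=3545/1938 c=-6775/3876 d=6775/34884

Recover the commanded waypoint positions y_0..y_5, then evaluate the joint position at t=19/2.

y_0 = S_0(0) = a_0 = 4
y_1 = S_1(0) = a_1 = -5
y_2 = S_2(0) = a_2 = -2
y_3 = S_3(0) = a_3 = -1
y_4 = S_4(0) = a_4 = 5
y_5 = S_4(3) = 0
t_q=19/2 is in segment 4 (τ=3/2); S_4(τ)=46165/10336

y_0=4 y_1=-5 y_2=-2 y_3=-1 y_4=5 y_5=0
S(19/2) = 46165/10336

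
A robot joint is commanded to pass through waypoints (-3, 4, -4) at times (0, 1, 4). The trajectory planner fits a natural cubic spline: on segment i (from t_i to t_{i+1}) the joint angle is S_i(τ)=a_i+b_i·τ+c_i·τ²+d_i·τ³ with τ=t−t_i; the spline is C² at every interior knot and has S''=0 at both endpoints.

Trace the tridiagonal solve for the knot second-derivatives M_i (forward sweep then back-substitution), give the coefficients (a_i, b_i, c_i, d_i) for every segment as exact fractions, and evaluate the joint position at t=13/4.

Δ: Δ0=7, Δ1=-8/3
row 1: diag=8, rhs=-58; c'=3/8, d'=-29/4
back: M1=-29/4
M: M0=0, M1=-29/4, M2=0
seg 0: a=-3, c=M0/2=0, d=(M1−M0)/(6·1)=-29/24, b=Δ0−h0·(2M0+M1)/6=197/24
seg 1: a=4, c=M1/2=-29/8, d=(M2−M1)/(6·3)=29/72, b=Δ1−h1·(2M1+M2)/6=55/12
t_q=13/4 → seg 1, τ=9/4; S=4+55/12·τ+-29/8·τ²+29/72·τ³=281/512

  seg 0: a=-3 b=197/24 c=0 d=-29/24
  seg 1: a=4 b=55/12 c=-29/8 d=29/72
S(13/4) = 281/512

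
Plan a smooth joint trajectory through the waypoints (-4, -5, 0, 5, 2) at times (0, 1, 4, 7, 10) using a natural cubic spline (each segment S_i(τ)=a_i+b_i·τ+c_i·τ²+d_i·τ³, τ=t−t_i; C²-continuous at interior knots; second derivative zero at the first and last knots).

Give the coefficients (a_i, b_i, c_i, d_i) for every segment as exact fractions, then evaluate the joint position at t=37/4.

Δ: Δ0=-1, Δ1=5/3, Δ2=5/3, Δ3=-1
row 1: diag=8, rhs=16; c'=3/8, d'=2
row 2: denom=12−3·3/8=87/8; d'=(0−3·2)/(87/8)=-16/29
row 3: denom=12−3·8/29=324/29; d'=(-16−3·-16/29)/(324/29)=-104/81
back: M3=-104/81
back: M2=-16/29−8/29·-104/81=-16/81
back: M1=2−3/8·-16/81=56/27
M: M0=0, M1=56/27, M2=-16/81, M3=-104/81, M4=0
seg 0: a=-4, c=M0/2=0, d=(M1−M0)/(6·1)=28/81, b=Δ0−h0·(2M0+M1)/6=-109/81
seg 1: a=-5, c=M1/2=28/27, d=(M2−M1)/(6·3)=-92/729, b=Δ1−h1·(2M1+M2)/6=-25/81
seg 2: a=0, c=M2/2=-8/81, d=(M3−M2)/(6·3)=-44/729, b=Δ2−h2·(2M2+M3)/6=203/81
seg 3: a=5, c=M3/2=-52/81, d=(M4−M3)/(6·3)=52/729, b=Δ3−h3·(2M3+M4)/6=23/81
t_q=37/4 → seg 3, τ=9/4; S=5+23/81·τ+-52/81·τ²+52/729·τ³=461/144

  seg 0: a=-4 b=-109/81 c=0 d=28/81
  seg 1: a=-5 b=-25/81 c=28/27 d=-92/729
  seg 2: a=0 b=203/81 c=-8/81 d=-44/729
  seg 3: a=5 b=23/81 c=-52/81 d=52/729
S(37/4) = 461/144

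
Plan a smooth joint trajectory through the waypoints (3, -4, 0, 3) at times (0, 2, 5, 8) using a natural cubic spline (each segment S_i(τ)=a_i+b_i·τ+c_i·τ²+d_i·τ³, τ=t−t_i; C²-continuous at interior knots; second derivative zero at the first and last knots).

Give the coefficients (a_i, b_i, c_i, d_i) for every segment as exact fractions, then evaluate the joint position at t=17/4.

  seg 0: a=3 b=-1013/222 c=0 d=59/222
  seg 1: a=-4 b=-305/222 c=59/37 d=-461/1998
  seg 2: a=0 b=218/111 c=-107/222 d=107/1998
S(17/4) = -7799/4736

Δ: Δ0=-7/2, Δ1=4/3, Δ2=1
row 1: diag=10, rhs=29; c'=3/10, d'=29/10
row 2: denom=12−3·3/10=111/10; d'=(-2−3·29/10)/(111/10)=-107/111
back: M2=-107/111
back: M1=29/10−3/10·-107/111=118/37
M: M0=0, M1=118/37, M2=-107/111, M3=0
seg 0: a=3, c=M0/2=0, d=(M1−M0)/(6·2)=59/222, b=Δ0−h0·(2M0+M1)/6=-1013/222
seg 1: a=-4, c=M1/2=59/37, d=(M2−M1)/(6·3)=-461/1998, b=Δ1−h1·(2M1+M2)/6=-305/222
seg 2: a=0, c=M2/2=-107/222, d=(M3−M2)/(6·3)=107/1998, b=Δ2−h2·(2M2+M3)/6=218/111
t_q=17/4 → seg 1, τ=9/4; S=-4+-305/222·τ+59/37·τ²+-461/1998·τ³=-7799/4736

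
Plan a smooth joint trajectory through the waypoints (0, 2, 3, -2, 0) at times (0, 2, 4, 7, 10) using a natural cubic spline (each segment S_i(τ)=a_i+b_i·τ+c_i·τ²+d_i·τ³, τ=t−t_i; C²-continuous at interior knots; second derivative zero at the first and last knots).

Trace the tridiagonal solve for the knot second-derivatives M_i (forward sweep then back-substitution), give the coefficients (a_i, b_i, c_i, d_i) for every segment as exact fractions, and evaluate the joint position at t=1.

Δ: Δ0=1, Δ1=1/2, Δ2=-5/3, Δ3=2/3
row 1: diag=8, rhs=-3; c'=1/4, d'=-3/8
row 2: denom=10−2·1/4=19/2; d'=(-13−2·-3/8)/(19/2)=-49/38
row 3: denom=12−3·6/19=210/19; d'=(14−3·-49/38)/(210/19)=97/60
back: M3=97/60
back: M2=-49/38−6/19·97/60=-9/5
back: M1=-3/8−1/4·-9/5=3/40
M: M0=0, M1=3/40, M2=-9/5, M3=97/60, M4=0
seg 0: a=0, c=M0/2=0, d=(M1−M0)/(6·2)=1/160, b=Δ0−h0·(2M0+M1)/6=39/40
seg 1: a=2, c=M1/2=3/80, d=(M2−M1)/(6·2)=-5/32, b=Δ1−h1·(2M1+M2)/6=21/20
seg 2: a=3, c=M2/2=-9/10, d=(M3−M2)/(6·3)=41/216, b=Δ2−h2·(2M2+M3)/6=-27/40
seg 3: a=-2, c=M3/2=97/120, d=(M4−M3)/(6·3)=-97/1080, b=Δ3−h3·(2M3+M4)/6=-19/20
t_q=1 → seg 0, τ=1; S=0+39/40·τ+0·τ²+1/160·τ³=157/160

  seg 0: a=0 b=39/40 c=0 d=1/160
  seg 1: a=2 b=21/20 c=3/80 d=-5/32
  seg 2: a=3 b=-27/40 c=-9/10 d=41/216
  seg 3: a=-2 b=-19/20 c=97/120 d=-97/1080
S(1) = 157/160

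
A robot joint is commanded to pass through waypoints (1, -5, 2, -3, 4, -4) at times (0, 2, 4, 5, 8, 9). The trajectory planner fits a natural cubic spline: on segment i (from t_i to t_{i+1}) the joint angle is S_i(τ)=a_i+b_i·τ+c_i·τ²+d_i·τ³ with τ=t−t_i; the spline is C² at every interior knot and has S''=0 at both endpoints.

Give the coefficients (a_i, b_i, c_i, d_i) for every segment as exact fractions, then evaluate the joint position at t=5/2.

  seg 0: a=1 b=-10112/1767 c=0 d=4811/7068
  seg 1: a=-5 b=4321/1767 c=4811/1178 d=-25139/14136
  seg 2: a=2 b=-9043/3534 c=-15517/2356 d=29297/7068
  seg 3: a=-3 b=-23297/7068 c=3445/589 d=-9359/7068
  seg 4: a=4 b=-13975/3534 c=-14297/2356 d=14297/7068
S(5/2) = -112281/37696

Δ: Δ0=-3, Δ1=7/2, Δ2=-5, Δ3=7/3, Δ4=-8
row 1: diag=8, rhs=39; c'=1/4, d'=39/8
row 2: denom=6−2·1/4=11/2; d'=(-51−2·39/8)/(11/2)=-243/22
row 3: denom=8−1·2/11=86/11; d'=(44−1·-243/22)/(86/11)=1211/172
row 4: denom=8−3·33/86=589/86; d'=(-62−3·1211/172)/(589/86)=-14297/1178
back: M4=-14297/1178
back: M3=1211/172−33/86·-14297/1178=6890/589
back: M2=-243/22−2/11·6890/589=-15517/1178
back: M1=39/8−1/4·-15517/1178=4811/589
M: M0=0, M1=4811/589, M2=-15517/1178, M3=6890/589, M4=-14297/1178, M5=0
seg 0: a=1, c=M0/2=0, d=(M1−M0)/(6·2)=4811/7068, b=Δ0−h0·(2M0+M1)/6=-10112/1767
seg 1: a=-5, c=M1/2=4811/1178, d=(M2−M1)/(6·2)=-25139/14136, b=Δ1−h1·(2M1+M2)/6=4321/1767
seg 2: a=2, c=M2/2=-15517/2356, d=(M3−M2)/(6·1)=29297/7068, b=Δ2−h2·(2M2+M3)/6=-9043/3534
seg 3: a=-3, c=M3/2=3445/589, d=(M4−M3)/(6·3)=-9359/7068, b=Δ3−h3·(2M3+M4)/6=-23297/7068
seg 4: a=4, c=M4/2=-14297/2356, d=(M5−M4)/(6·1)=14297/7068, b=Δ4−h4·(2M4+M5)/6=-13975/3534
t_q=5/2 → seg 1, τ=1/2; S=-5+4321/1767·τ+4811/1178·τ²+-25139/14136·τ³=-112281/37696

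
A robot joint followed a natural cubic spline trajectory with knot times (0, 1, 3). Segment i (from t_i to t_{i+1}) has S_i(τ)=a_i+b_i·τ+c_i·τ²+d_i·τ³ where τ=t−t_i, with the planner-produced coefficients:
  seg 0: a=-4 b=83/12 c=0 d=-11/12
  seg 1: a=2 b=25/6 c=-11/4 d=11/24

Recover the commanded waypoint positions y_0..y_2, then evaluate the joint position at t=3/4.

y_0=-4 y_1=2 y_2=3
S(3/4) = 205/256

y_0 = S_0(0) = a_0 = -4
y_1 = S_1(0) = a_1 = 2
y_2 = S_1(2) = 3
t_q=3/4 is in segment 0 (τ=3/4); S_0(τ)=205/256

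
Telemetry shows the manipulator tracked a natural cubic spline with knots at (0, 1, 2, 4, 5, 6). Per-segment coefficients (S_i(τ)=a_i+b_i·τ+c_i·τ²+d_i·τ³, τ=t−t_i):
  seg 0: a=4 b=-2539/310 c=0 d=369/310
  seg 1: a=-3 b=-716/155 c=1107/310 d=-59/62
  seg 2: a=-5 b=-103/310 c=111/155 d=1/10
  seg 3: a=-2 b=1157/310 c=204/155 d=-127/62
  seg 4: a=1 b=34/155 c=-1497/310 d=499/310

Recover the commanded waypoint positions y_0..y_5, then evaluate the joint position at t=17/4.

y_0=4 y_1=-3 y_2=-5 y_3=-2 y_4=1 y_5=-2
S(17/4) = -20171/19840

y_0 = S_0(0) = a_0 = 4
y_1 = S_1(0) = a_1 = -3
y_2 = S_2(0) = a_2 = -5
y_3 = S_3(0) = a_3 = -2
y_4 = S_4(0) = a_4 = 1
y_5 = S_4(1) = -2
t_q=17/4 is in segment 3 (τ=1/4); S_3(τ)=-20171/19840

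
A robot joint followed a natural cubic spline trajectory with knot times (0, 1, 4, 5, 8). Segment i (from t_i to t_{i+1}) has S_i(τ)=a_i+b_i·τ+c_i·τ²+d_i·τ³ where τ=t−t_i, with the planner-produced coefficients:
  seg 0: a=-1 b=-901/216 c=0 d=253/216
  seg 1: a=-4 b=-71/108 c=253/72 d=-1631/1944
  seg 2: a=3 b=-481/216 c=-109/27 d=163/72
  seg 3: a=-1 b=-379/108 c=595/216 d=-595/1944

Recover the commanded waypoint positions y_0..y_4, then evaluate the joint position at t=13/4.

y_0=-1 y_1=-4 y_2=3 y_3=-1 y_4=5
S(13/4) = 4229/1536

y_0 = S_0(0) = a_0 = -1
y_1 = S_1(0) = a_1 = -4
y_2 = S_2(0) = a_2 = 3
y_3 = S_3(0) = a_3 = -1
y_4 = S_3(3) = 5
t_q=13/4 is in segment 1 (τ=9/4); S_1(τ)=4229/1536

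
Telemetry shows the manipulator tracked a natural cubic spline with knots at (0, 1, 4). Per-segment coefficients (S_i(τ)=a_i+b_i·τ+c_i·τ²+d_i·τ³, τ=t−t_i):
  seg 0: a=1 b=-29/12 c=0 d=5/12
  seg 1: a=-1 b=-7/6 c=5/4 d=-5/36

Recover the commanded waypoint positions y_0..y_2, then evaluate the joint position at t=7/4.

y_0=1 y_1=-1 y_2=3
S(7/4) = -315/256

y_0 = S_0(0) = a_0 = 1
y_1 = S_1(0) = a_1 = -1
y_2 = S_1(3) = 3
t_q=7/4 is in segment 1 (τ=3/4); S_1(τ)=-315/256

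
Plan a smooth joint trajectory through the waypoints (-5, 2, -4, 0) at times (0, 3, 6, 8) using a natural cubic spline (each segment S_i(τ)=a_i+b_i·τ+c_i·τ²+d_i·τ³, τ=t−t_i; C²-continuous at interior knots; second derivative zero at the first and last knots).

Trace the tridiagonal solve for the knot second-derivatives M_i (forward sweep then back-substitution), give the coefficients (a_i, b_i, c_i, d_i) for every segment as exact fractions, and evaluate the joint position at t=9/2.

Δ: Δ0=7/3, Δ1=-2, Δ2=2
row 1: diag=12, rhs=-26; c'=1/4, d'=-13/6
row 2: denom=10−3·1/4=37/4; d'=(24−3·-13/6)/(37/4)=122/37
back: M2=122/37
back: M1=-13/6−1/4·122/37=-332/111
M: M0=0, M1=-332/111, M2=122/37, M3=0
seg 0: a=-5, c=M0/2=0, d=(M1−M0)/(6·3)=-166/999, b=Δ0−h0·(2M0+M1)/6=425/111
seg 1: a=2, c=M1/2=-166/111, d=(M2−M1)/(6·3)=349/999, b=Δ1−h1·(2M1+M2)/6=-73/111
seg 2: a=-4, c=M2/2=61/37, d=(M3−M2)/(6·2)=-61/222, b=Δ2−h2·(2M2+M3)/6=-22/111
t_q=9/2 → seg 1, τ=3/2; S=2+-73/111·τ+-166/111·τ²+349/999·τ³=-347/296

  seg 0: a=-5 b=425/111 c=0 d=-166/999
  seg 1: a=2 b=-73/111 c=-166/111 d=349/999
  seg 2: a=-4 b=-22/111 c=61/37 d=-61/222
S(9/2) = -347/296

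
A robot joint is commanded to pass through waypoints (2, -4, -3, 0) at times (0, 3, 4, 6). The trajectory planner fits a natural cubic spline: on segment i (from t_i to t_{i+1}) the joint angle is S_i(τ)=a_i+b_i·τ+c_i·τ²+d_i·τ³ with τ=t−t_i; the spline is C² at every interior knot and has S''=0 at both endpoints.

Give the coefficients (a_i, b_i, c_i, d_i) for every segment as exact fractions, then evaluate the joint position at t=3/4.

Δ: Δ0=-2, Δ1=1, Δ2=3/2
row 1: diag=8, rhs=18; c'=1/8, d'=9/4
row 2: denom=6−1·1/8=47/8; d'=(3−1·9/4)/(47/8)=6/47
back: M2=6/47
back: M1=9/4−1/8·6/47=105/47
M: M0=0, M1=105/47, M2=6/47, M3=0
seg 0: a=2, c=M0/2=0, d=(M1−M0)/(6·3)=35/282, b=Δ0−h0·(2M0+M1)/6=-293/94
seg 1: a=-4, c=M1/2=105/94, d=(M2−M1)/(6·1)=-33/94, b=Δ1−h1·(2M1+M2)/6=11/47
seg 2: a=-3, c=M2/2=3/47, d=(M3−M2)/(6·2)=-1/94, b=Δ2−h2·(2M2+M3)/6=133/94
t_q=3/4 → seg 0, τ=3/4; S=2+-293/94·τ+0·τ²+35/282·τ³=-1717/6016

  seg 0: a=2 b=-293/94 c=0 d=35/282
  seg 1: a=-4 b=11/47 c=105/94 d=-33/94
  seg 2: a=-3 b=133/94 c=3/47 d=-1/94
S(3/4) = -1717/6016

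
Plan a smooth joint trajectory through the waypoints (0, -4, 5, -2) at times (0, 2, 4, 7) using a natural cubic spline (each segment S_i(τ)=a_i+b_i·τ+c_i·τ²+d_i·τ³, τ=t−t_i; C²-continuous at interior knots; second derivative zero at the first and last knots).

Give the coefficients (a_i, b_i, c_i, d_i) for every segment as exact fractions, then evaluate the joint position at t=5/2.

  seg 0: a=0 b=-232/57 c=0 d=59/114
  seg 1: a=-4 b=122/57 c=59/19 d=-439/456
  seg 2: a=5 b=343/114 c=-203/76 d=203/684
S(5/2) = -2765/1216

Δ: Δ0=-2, Δ1=9/2, Δ2=-7/3
row 1: diag=8, rhs=39; c'=1/4, d'=39/8
row 2: denom=10−2·1/4=19/2; d'=(-41−2·39/8)/(19/2)=-203/38
back: M2=-203/38
back: M1=39/8−1/4·-203/38=118/19
M: M0=0, M1=118/19, M2=-203/38, M3=0
seg 0: a=0, c=M0/2=0, d=(M1−M0)/(6·2)=59/114, b=Δ0−h0·(2M0+M1)/6=-232/57
seg 1: a=-4, c=M1/2=59/19, d=(M2−M1)/(6·2)=-439/456, b=Δ1−h1·(2M1+M2)/6=122/57
seg 2: a=5, c=M2/2=-203/76, d=(M3−M2)/(6·3)=203/684, b=Δ2−h2·(2M2+M3)/6=343/114
t_q=5/2 → seg 1, τ=1/2; S=-4+122/57·τ+59/19·τ²+-439/456·τ³=-2765/1216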